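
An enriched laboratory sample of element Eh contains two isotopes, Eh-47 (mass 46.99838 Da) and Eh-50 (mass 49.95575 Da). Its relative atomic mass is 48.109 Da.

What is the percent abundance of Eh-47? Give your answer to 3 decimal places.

62.446%

With x = fraction of Eh-47 (so Eh-50 is 1 − x):
46.99838·x + 49.95575·(1 − x) = 48.109
(46.99838 − 49.95575)·x = 48.109 − 49.95575
x = -1.84675 / -2.95737 = 0.62446 → 62.446% Eh-47, 37.554% Eh-50.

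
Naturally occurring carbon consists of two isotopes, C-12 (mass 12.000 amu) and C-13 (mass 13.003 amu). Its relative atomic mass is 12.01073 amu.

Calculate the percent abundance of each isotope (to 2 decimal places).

Let x be the fractional abundance of C-12; then C-13 has abundance 1 − x.
12.000·x + 13.003·(1 − x) = 12.01073
(12.000 − 13.003)·x = 12.01073 − 13.003
x = -0.99227 / -1.003 = 0.98930 → 98.93% C-12, 1.07% C-13.

C-12: 98.93%, C-13: 1.07%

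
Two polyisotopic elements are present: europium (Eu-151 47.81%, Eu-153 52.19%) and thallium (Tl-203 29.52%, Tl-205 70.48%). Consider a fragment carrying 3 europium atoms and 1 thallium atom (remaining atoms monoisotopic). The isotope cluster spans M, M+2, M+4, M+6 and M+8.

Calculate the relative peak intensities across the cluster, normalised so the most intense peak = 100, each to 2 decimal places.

Europium pattern (n=3): 0.10928391 : 0.3578871 : 0.39067407 : 0.14215492
Thallium pattern (n=1): 0.2952 : 0.7048
Convolve the two distributions (both contribute in 2-u steps):
  M: 0.10928391×0.2952 = 0.032261
  M+2: 0.10928391×0.7048 + 0.3578871×0.2952 = 0.182672
  M+4: 0.3578871×0.7048 + 0.39067407×0.2952 = 0.367566
  M+6: 0.39067407×0.7048 + 0.14215492×0.2952 = 0.317311
  M+8: 0.14215492×0.7048 = 0.100191
Scale to base peak (0.367566) = 100: 8.78 : 49.70 : 100.00 : 86.33 : 27.26

8.78 : 49.70 : 100.00 : 86.33 : 27.26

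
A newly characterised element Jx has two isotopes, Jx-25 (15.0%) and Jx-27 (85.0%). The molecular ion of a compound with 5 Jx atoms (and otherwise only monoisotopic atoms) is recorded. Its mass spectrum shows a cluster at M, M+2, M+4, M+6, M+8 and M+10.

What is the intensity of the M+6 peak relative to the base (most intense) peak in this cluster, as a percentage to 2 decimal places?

(0.150 + 0.850)^5 gives M 0.0001, M+2 0.0022, M+4 0.0244, M+6 0.1382, M+8 0.3915, M+10 0.4437; the largest is M+10.
P(M+10) = C(5,5) × 0.150^0 × 0.850^5 = 1 × 1.0000 × 0.44370531 = 0.443705 (base)
P(M+6) = C(5,3) × 0.150^2 × 0.850^3 = 10 × 0.0225 × 0.614125 = 0.138178
Relative intensity = 0.138178 / 0.443705 × 100 = 31.14

31.14%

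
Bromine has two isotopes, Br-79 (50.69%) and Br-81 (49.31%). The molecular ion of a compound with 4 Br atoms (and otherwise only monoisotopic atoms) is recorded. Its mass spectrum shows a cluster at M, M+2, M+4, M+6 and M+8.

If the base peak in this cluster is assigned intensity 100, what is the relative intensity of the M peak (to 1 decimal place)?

Binomial terms of (0.5069 + 0.4931)^4: M 0.0660, M+2 0.2569, M+4 0.3749, M+6 0.2431, M+8 0.0591 → M+4 is the base peak.
P(M+4) = C(4,2) × 0.5069^2 × 0.4931^2 = 6 × 0.25694761 × 0.24314761 = 0.374857 (base)
P(M) = C(4,0) × 0.5069^4 × 0.4931^0 = 1 × 0.06602207 × 1.0000 = 0.066022
Relative intensity = 0.066022 / 0.374857 × 100 = 17.6

17.6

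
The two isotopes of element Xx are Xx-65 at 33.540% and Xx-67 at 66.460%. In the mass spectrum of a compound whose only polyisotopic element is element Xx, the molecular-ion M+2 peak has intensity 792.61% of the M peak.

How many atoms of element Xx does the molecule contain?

With n Xx atoms, P(M+2)/P(M) = C(n,1)·p^(n−1)q / p^n = n·q/p = n · 0.66460/0.33540.
n = 7.9261 × 0.33540/0.66460 = 4.00 ≈ 4

4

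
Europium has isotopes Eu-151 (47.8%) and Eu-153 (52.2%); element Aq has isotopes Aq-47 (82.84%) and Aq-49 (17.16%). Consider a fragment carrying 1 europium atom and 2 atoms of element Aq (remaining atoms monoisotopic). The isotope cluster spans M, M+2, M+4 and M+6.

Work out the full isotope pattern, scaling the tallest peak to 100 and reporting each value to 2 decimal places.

Europium pattern (n=1): 0.4780 : 0.5220
Element Aq pattern (n=2): 0.68624656 : 0.28430688 : 0.02944656
Convolve the two distributions (both contribute in 2-u steps):
  M: 0.4780×0.68624656 = 0.328026
  M+2: 0.4780×0.28430688 + 0.5220×0.68624656 = 0.494119
  M+4: 0.4780×0.02944656 + 0.5220×0.28430688 = 0.162484
  M+6: 0.5220×0.02944656 = 0.015371
Scale to base peak (0.494119) = 100: 66.39 : 100.00 : 32.88 : 3.11

66.39 : 100.00 : 32.88 : 3.11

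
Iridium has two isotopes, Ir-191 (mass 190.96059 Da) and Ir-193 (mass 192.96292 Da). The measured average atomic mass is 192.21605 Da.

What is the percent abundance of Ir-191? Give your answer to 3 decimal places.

37.300%

Writing the weighted mean with unknown fraction x of Ir-191:
190.96059·x + 192.96292·(1 − x) = 192.21605
(190.96059 − 192.96292)·x = 192.21605 − 192.96292
x = -0.74687 / -2.00233 = 0.37300 → 37.300% Ir-191, 62.700% Ir-193.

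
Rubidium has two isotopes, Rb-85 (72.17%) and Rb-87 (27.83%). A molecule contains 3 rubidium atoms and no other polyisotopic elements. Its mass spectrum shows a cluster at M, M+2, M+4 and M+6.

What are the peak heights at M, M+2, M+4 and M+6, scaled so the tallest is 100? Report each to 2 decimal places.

Each Rb atom is independently Rb-85 (p = 0.7217) or Rb-87 (q = 0.2783); the cluster is the binomial expansion (p + q)^3.
P(M) = 0.7217^3 = 0.375898
P(M+2) = 3 × 0.7217^2 × 0.2783^1 = 0.434858
P(M+4) = 3 × 0.7217^1 × 0.2783^2 = 0.167689
P(M+6) = 0.2783^3 = 0.021555
The M+2 peak is largest (0.434858); scaling to 100 gives 86.44 : 100.00 : 38.56 : 4.96.

86.44 : 100.00 : 38.56 : 4.96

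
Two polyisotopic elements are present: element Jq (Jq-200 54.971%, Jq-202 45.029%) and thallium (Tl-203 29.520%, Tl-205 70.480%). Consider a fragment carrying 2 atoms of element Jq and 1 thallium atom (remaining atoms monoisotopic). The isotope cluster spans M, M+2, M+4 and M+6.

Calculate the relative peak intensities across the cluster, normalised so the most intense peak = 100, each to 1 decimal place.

21.8 : 87.9 : 100.0 : 35.0

Element Jq pattern (n=2): 0.30218108 : 0.49505783 : 0.20276108
Thallium pattern (n=1): 0.2952 : 0.7048
Convolve the two distributions (both contribute in 2-u steps):
  M: 0.30218108×0.2952 = 0.089204
  M+2: 0.30218108×0.7048 + 0.49505783×0.2952 = 0.359118
  M+4: 0.49505783×0.7048 + 0.20276108×0.2952 = 0.408772
  M+6: 0.20276108×0.7048 = 0.142906
Scale to base peak (0.408772) = 100: 21.8 : 87.9 : 100.0 : 35.0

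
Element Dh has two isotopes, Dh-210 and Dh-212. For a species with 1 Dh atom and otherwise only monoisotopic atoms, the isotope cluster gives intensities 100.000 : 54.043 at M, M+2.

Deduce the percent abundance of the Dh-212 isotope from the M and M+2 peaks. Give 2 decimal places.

Write p for the Dh-210 fraction. I(M+2)/I(M) = [C(1,1)·p^0·(1−p)] / p^1 = 1·(1−p)/p = 54.043/100.000 = 0.5404
(1−p)/p = 0.5404/1 = 0.5404  ⇒  p = 1/(1 + 0.5404) = 0.6492
Dh-210: 64.92%, Dh-212: 35.08%.

35.08%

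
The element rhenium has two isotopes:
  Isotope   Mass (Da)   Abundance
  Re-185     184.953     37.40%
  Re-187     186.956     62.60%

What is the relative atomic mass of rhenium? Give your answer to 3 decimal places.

186.207 Da

Ar = Σ fᵢ·mᵢ = 0.3740 × 184.953 + 0.6260 × 186.956
= 69.1724 + 117.0345 = 186.2069 Da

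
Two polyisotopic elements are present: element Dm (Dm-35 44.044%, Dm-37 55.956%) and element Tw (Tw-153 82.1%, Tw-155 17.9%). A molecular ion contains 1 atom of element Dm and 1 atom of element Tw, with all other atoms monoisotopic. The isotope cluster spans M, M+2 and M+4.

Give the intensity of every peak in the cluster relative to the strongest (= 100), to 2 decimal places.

Element Dm pattern (n=1): 0.44044 : 0.55956
Element Tw pattern (n=1): 0.8210 : 0.1790
Convolve the two distributions (both contribute in 2-u steps):
  M: 0.44044×0.8210 = 0.361601
  M+2: 0.44044×0.1790 + 0.55956×0.8210 = 0.538238
  M+4: 0.55956×0.1790 = 0.100161
Scale to base peak (0.538238) = 100: 67.18 : 100.00 : 18.61

67.18 : 100.00 : 18.61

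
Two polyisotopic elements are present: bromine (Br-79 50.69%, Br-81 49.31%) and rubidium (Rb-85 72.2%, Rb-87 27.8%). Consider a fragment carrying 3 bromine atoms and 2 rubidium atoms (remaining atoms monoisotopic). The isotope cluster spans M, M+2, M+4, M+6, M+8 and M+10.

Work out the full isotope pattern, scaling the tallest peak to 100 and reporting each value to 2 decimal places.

19.10 : 70.46 : 100.00 : 67.62 : 21.58 : 2.61

Bromine pattern (n=3): 0.13024674 : 0.3801026 : 0.36975457 : 0.11989609
Rubidium pattern (n=2): 0.521284 : 0.401432 : 0.077284
Convolve the two distributions (both contribute in 2-u steps):
  M: 0.13024674×0.521284 = 0.067896
  M+2: 0.13024674×0.401432 + 0.3801026×0.521284 = 0.250427
  M+4: 0.13024674×0.077284 + 0.3801026×0.401432 + 0.36975457×0.521284 = 0.355398
  M+6: 0.3801026×0.077284 + 0.36975457×0.401432 + 0.11989609×0.521284 = 0.240307
  M+8: 0.36975457×0.077284 + 0.11989609×0.401432 = 0.076706
  M+10: 0.11989609×0.077284 = 0.009266
Scale to base peak (0.355398) = 100: 19.10 : 70.46 : 100.00 : 67.62 : 21.58 : 2.61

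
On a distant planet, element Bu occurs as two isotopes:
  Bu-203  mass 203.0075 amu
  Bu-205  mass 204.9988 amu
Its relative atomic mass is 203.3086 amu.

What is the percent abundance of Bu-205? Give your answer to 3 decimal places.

15.121%

With x = fraction of Bu-203 (so Bu-205 is 1 − x):
203.0075·x + 204.9988·(1 − x) = 203.3086
(203.0075 − 204.9988)·x = 203.3086 − 204.9988
x = -1.6902 / -1.9913 = 0.84879 → 84.879% Bu-203, 15.121% Bu-205.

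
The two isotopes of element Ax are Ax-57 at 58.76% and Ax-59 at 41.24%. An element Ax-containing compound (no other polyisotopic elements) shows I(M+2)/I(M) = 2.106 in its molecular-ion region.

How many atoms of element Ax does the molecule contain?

3

With n Ax atoms, P(M+2)/P(M) = C(n,1)·p^(n−1)q / p^n = n·q/p = n · 0.4124/0.5876.
n = 2.106 × 0.5876/0.4124 = 3.00 ≈ 3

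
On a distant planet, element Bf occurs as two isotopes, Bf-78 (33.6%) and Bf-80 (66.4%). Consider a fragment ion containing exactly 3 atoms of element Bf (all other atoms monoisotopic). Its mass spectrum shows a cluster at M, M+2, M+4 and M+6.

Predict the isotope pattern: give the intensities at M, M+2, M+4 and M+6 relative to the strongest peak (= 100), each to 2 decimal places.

The 3 Bf atoms are independent, so intensities follow the terms of (0.336 + 0.664)^3.
P(M) = 0.336^3 = 0.037933
P(M+2) = 3 × 0.336^2 × 0.664^1 = 0.224889
P(M+4) = 3 × 0.336^1 × 0.664^2 = 0.444423
P(M+6) = 0.664^3 = 0.292755
The M+4 peak is largest (0.444423); scaling to 100 gives 8.54 : 50.60 : 100.00 : 65.87.

8.54 : 50.60 : 100.00 : 65.87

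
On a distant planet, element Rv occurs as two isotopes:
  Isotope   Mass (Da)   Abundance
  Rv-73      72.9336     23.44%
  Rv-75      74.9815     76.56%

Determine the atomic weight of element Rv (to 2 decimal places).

Ar = Σ fᵢ·mᵢ = 0.2344 × 72.9336 + 0.7656 × 74.9815
= 17.09564 + 57.40584 = 74.50148 Da

74.50 Da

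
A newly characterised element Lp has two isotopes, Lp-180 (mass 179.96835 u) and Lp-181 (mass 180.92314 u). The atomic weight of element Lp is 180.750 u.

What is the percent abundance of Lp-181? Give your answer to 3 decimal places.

With x = fraction of Lp-180 (so Lp-181 is 1 − x):
179.96835·x + 180.92314·(1 − x) = 180.750
(179.96835 − 180.92314)·x = 180.750 − 180.92314
x = -0.17314 / -0.95479 = 0.18134 → 18.134% Lp-180, 81.866% Lp-181.

81.866%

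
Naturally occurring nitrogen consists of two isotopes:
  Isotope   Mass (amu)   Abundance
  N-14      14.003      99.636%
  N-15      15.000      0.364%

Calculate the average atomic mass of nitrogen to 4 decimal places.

The abundance-weighted mean is 0.99636 × 14.003 + 0.00364 × 15.000
= 13.95203 + 0.05460 = 14.00663 amu

14.0066 amu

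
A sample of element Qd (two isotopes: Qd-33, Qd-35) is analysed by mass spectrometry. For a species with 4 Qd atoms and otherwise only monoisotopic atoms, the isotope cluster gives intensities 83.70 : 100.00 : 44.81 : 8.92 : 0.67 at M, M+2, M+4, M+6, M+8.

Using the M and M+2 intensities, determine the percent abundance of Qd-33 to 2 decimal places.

Let p = fractional abundance of Qd-33. I(M+2)/I(M) = [C(4,1)·p^3·(1−p)] / p^4 = 4·(1−p)/p = 100.00/83.70 = 1.1947
(1−p)/p = 1.1947/4 = 0.2987  ⇒  p = 1/(1 + 0.2987) = 0.7700
Qd-33: 77.00%, Qd-35: 23.00%.

77.00%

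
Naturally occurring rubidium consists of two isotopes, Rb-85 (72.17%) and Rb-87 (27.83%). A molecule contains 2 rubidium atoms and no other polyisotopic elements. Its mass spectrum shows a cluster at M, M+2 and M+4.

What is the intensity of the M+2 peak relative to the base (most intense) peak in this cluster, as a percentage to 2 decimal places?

(0.7217 + 0.2783)^2 gives M 0.5209, M+2 0.4017, M+4 0.0775; the largest is M.
P(M) = C(2,0) × 0.7217^2 × 0.2783^0 = 1 × 0.52085089 × 1.0000 = 0.520851 (base)
P(M+2) = C(2,1) × 0.7217^1 × 0.2783^1 = 2 × 0.7217 × 0.2783 = 0.401698
Relative intensity = 0.401698 / 0.520851 × 100 = 77.12

77.12%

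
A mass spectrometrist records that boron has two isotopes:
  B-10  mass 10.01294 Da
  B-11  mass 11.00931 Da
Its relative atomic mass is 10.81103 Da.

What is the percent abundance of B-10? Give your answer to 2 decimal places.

19.90%

With x = fraction of B-10 (so B-11 is 1 − x):
10.01294·x + 11.00931·(1 − x) = 10.81103
(10.01294 − 11.00931)·x = 10.81103 − 11.00931
x = -0.19828 / -0.99637 = 0.19900 → 19.90% B-10, 80.10% B-11.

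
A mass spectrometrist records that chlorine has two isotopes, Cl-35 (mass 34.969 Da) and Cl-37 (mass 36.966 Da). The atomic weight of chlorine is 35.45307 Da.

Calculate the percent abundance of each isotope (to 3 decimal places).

Cl-35: 75.760%, Cl-37: 24.240%

Let x be the fractional abundance of Cl-35; then Cl-37 has abundance 1 − x.
34.969·x + 36.966·(1 − x) = 35.45307
(34.969 − 36.966)·x = 35.45307 − 36.966
x = -1.51293 / -1.997 = 0.75760 → 75.760% Cl-35, 24.240% Cl-37.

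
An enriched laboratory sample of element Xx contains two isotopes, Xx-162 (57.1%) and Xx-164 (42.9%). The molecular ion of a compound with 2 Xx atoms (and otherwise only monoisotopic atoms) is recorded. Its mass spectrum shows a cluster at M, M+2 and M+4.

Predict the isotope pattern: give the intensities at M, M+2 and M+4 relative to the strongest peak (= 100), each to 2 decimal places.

66.55 : 100.00 : 37.57

The 2 Xx atoms are independent, so intensities follow the terms of (0.571 + 0.429)^2.
P(M) = 0.571^2 = 0.326041
P(M+2) = 2 × 0.571^1 × 0.429^1 = 0.489918
P(M+4) = 0.429^2 = 0.184041
The M+2 peak is largest (0.489918); scaling to 100 gives 66.55 : 100.00 : 37.57.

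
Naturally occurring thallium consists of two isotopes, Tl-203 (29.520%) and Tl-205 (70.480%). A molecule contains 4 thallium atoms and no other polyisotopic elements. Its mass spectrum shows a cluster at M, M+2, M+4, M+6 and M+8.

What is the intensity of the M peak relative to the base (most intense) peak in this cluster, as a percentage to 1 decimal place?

Term probabilities: M 0.0076, M+2 0.0725, M+4 0.2597, M+6 0.4134, M+8 0.2468. Base peak = M+6.
P(M+6) = C(4,3) × 0.29520^1 × 0.70480^3 = 4 × 0.2952 × 0.35010449 = 0.413403 (base)
P(M) = C(4,0) × 0.29520^4 × 0.70480^0 = 1 × 0.00759391 × 1.0000 = 0.007594
Relative intensity = 0.007594 / 0.413403 × 100 = 1.8

1.8%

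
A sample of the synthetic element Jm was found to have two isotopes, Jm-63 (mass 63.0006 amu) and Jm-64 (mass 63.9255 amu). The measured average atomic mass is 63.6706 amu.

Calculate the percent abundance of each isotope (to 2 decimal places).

Let x be the fractional abundance of Jm-63; then Jm-64 has abundance 1 − x.
63.0006·x + 63.9255·(1 − x) = 63.6706
(63.0006 − 63.9255)·x = 63.6706 − 63.9255
x = -0.2549 / -0.9249 = 0.27560 → 27.56% Jm-63, 72.44% Jm-64.

Jm-63: 27.56%, Jm-64: 72.44%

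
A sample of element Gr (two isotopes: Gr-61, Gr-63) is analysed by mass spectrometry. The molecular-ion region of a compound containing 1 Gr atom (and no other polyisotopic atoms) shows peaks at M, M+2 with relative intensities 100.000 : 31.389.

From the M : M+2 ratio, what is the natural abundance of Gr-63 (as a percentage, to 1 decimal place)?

Let p = fractional abundance of Gr-61. I(M+2)/I(M) = [C(1,1)·p^0·(1−p)] / p^1 = 1·(1−p)/p = 31.389/100.000 = 0.3139
(1−p)/p = 0.3139/1 = 0.3139  ⇒  p = 1/(1 + 0.3139) = 0.7611
Gr-61: 76.1%, Gr-63: 23.9%.

23.9%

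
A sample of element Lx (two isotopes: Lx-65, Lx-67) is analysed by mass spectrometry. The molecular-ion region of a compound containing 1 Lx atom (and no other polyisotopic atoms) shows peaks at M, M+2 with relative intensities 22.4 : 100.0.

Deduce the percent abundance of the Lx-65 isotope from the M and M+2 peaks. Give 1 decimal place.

Write p for the Lx-65 fraction. I(M+2)/I(M) = [C(1,1)·p^0·(1−p)] / p^1 = 1·(1−p)/p = 100.0/22.4 = 4.4643
(1−p)/p = 4.4643/1 = 4.4643  ⇒  p = 1/(1 + 4.4643) = 0.1830
Lx-65: 18.3%, Lx-67: 81.7%.

18.3%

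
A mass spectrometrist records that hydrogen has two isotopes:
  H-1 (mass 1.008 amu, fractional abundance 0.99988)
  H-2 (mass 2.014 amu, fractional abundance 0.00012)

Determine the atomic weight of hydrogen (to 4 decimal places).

1.0081 amu

The abundance-weighted mean is 0.99988 × 1.008 + 0.00012 × 2.014
= 1.00788 + 0.00024 = 1.00812 amu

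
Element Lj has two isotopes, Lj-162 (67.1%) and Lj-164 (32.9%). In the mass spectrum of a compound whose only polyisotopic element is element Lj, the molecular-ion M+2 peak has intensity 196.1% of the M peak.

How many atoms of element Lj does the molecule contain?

4

The M+2/M ratio from n Lj atoms is n · q/p = n · 0.329/0.671.
n = 1.961 × 0.671/0.329 = 4.00 ≈ 4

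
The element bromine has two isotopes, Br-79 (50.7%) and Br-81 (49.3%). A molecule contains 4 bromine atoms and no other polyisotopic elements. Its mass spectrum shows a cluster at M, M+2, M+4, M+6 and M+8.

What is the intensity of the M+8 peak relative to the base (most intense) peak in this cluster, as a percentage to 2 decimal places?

15.76%

Term probabilities: M 0.0661, M+2 0.2570, M+4 0.3749, M+6 0.2430, M+8 0.0591. Base peak = M+4.
P(M+4) = C(4,2) × 0.507^2 × 0.493^2 = 6 × 0.257049 × 0.243049 = 0.374853 (base)
P(M+8) = C(4,4) × 0.507^0 × 0.493^4 = 1 × 1.0000 × 0.05907282 = 0.059073
Relative intensity = 0.059073 / 0.374853 × 100 = 15.76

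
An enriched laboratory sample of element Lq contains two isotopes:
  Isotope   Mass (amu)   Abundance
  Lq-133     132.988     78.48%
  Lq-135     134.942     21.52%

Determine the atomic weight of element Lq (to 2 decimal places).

Weight each isotope mass by its fractional abundance: 0.7848 × 132.988 + 0.2152 × 134.942
= 104.3690 + 29.0395 = 133.4085 amu

133.41 amu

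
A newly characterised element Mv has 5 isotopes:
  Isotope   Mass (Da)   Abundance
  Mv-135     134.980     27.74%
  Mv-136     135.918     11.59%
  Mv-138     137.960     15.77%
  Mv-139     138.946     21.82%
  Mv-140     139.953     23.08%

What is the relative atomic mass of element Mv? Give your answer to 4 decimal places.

137.5718 Da

The abundance-weighted mean is 0.2774 × 134.980 + 0.1159 × 135.918 + 0.1577 × 137.960 + 0.2182 × 138.946 + 0.2308 × 139.953
= 37.44345 + 15.75290 + 21.75629 + 30.31802 + 32.30115 = 137.57181 Da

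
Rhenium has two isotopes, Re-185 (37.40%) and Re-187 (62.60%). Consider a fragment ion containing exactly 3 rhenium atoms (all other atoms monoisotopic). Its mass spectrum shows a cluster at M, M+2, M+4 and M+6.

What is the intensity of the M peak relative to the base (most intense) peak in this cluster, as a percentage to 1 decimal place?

Term probabilities: M 0.0523, M+2 0.2627, M+4 0.4397, M+6 0.2453. Base peak = M+4.
P(M+4) = C(3,2) × 0.3740^1 × 0.6260^2 = 3 × 0.3740 × 0.391876 = 0.439685 (base)
P(M) = C(3,0) × 0.3740^3 × 0.6260^0 = 1 × 0.05231362 × 1.0000 = 0.052314
Relative intensity = 0.052314 / 0.439685 × 100 = 11.9

11.9%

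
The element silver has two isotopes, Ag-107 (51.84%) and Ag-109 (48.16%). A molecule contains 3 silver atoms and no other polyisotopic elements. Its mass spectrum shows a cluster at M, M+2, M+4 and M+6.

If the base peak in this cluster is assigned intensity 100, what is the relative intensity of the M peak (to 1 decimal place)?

Term probabilities: M 0.1393, M+2 0.3883, M+4 0.3607, M+6 0.1117. Base peak = M+2.
P(M+2) = C(3,1) × 0.5184^2 × 0.4816^1 = 3 × 0.26873856 × 0.4816 = 0.388273 (base)
P(M) = C(3,0) × 0.5184^3 × 0.4816^0 = 1 × 0.13931407 × 1.0000 = 0.139314
Relative intensity = 0.139314 / 0.388273 × 100 = 35.9

35.9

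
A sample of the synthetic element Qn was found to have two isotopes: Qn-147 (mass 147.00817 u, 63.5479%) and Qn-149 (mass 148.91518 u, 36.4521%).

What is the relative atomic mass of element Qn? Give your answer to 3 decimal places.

Average mass = Σ (abundance × isotope mass) = 0.635479 × 147.00817 + 0.364521 × 148.91518
= 93.420605 + 54.282710 = 147.703315 u

147.703 u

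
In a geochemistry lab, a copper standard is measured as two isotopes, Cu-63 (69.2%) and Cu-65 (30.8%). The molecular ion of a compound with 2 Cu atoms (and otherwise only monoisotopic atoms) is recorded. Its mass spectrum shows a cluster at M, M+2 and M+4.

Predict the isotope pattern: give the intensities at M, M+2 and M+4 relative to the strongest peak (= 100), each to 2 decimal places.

100.00 : 89.02 : 19.81

The 2 Cu atoms are independent, so intensities follow the terms of (0.692 + 0.308)^2.
P(M) = 0.692^2 = 0.478864
P(M+2) = 2 × 0.692^1 × 0.308^1 = 0.426272
P(M+4) = 0.308^2 = 0.094864
The M peak is largest (0.478864); scaling to 100 gives 100.00 : 89.02 : 19.81.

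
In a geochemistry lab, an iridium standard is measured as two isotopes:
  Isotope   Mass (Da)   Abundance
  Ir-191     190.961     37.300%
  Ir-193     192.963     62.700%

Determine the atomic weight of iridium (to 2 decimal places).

Weight each isotope mass by its fractional abundance: 0.37300 × 190.961 + 0.62700 × 192.963
= 71.2285 + 120.9878 = 192.2163 Da

192.22 Da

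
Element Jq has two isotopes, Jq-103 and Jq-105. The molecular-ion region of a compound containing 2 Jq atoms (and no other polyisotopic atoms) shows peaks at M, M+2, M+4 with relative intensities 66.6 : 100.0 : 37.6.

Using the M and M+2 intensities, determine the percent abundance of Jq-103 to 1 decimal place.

If p is the fraction of Jq that is Jq-103, then I(M+2)/I(M) = [C(2,1)·p^1·(1−p)] / p^2 = 2·(1−p)/p = 100.0/66.6 = 1.5015
(1−p)/p = 1.5015/2 = 0.7508  ⇒  p = 1/(1 + 0.7508) = 0.5712
Jq-103: 57.1%, Jq-105: 42.9%.

57.1%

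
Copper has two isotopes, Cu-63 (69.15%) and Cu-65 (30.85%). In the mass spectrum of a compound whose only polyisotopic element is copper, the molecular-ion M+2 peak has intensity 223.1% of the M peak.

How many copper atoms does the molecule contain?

The M+2/M ratio from n Cu atoms is n · q/p = n · 0.3085/0.6915.
n = 2.231 × 0.6915/0.3085 = 5.00 ≈ 5

5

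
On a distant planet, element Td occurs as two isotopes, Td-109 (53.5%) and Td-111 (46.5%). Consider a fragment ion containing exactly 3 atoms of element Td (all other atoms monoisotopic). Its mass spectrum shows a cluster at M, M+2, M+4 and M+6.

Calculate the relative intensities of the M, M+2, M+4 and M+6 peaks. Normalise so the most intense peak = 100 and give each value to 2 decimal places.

38.35 : 100.00 : 86.92 : 25.18

The 3 Td atoms are independent, so intensities follow the terms of (0.535 + 0.465)^3.
P(M) = 0.535^3 = 0.153130
P(M+2) = 3 × 0.535^2 × 0.465^1 = 0.399284
P(M+4) = 3 × 0.535^1 × 0.465^2 = 0.347041
P(M+6) = 0.465^3 = 0.100545
The M+2 peak is largest (0.399284); scaling to 100 gives 38.35 : 100.00 : 86.92 : 25.18.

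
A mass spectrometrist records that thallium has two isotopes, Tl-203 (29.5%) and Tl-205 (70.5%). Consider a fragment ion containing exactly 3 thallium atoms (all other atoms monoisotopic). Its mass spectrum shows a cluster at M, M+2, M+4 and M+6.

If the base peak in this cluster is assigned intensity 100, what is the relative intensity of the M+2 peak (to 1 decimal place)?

41.8

(0.295 + 0.705)^3 gives M 0.0257, M+2 0.1841, M+4 0.4399, M+6 0.3504; the largest is M+4.
P(M+4) = C(3,2) × 0.295^1 × 0.705^2 = 3 × 0.2950 × 0.497025 = 0.439867 (base)
P(M+2) = C(3,1) × 0.295^2 × 0.705^1 = 3 × 0.087025 × 0.7050 = 0.184058
Relative intensity = 0.184058 / 0.439867 × 100 = 41.8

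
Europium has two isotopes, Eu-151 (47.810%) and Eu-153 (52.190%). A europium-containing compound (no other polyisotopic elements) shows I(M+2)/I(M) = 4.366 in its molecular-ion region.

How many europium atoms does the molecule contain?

For n independent Eu atoms, I(M+2)/I(M) = n · (abundance Eu-153) / (abundance Eu-151) = n · 0.52190/0.47810.
n = 4.366 × 0.47810/0.52190 = 4.00 ≈ 4

4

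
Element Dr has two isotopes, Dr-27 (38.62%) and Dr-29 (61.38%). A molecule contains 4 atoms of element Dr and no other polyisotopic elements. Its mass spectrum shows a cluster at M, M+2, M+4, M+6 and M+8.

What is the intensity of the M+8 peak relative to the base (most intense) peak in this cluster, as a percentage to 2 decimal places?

39.73%

(0.3862 + 0.6138)^4 gives M 0.0222, M+2 0.1414, M+4 0.3372, M+6 0.3572, M+8 0.1419; the largest is M+6.
P(M+6) = C(4,3) × 0.3862^1 × 0.6138^3 = 4 × 0.3862 × 0.23124942 = 0.357234 (base)
P(M+8) = C(4,4) × 0.3862^0 × 0.6138^4 = 1 × 1.0000 × 0.14194089 = 0.141941
Relative intensity = 0.141941 / 0.357234 × 100 = 39.73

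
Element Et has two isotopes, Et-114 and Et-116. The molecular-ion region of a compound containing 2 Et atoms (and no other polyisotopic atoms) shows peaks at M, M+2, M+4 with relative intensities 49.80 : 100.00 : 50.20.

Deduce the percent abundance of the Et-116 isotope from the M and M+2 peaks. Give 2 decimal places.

50.10%

Write p for the Et-114 fraction. I(M+2)/I(M) = [C(2,1)·p^1·(1−p)] / p^2 = 2·(1−p)/p = 100.00/49.80 = 2.0080
(1−p)/p = 2.0080/2 = 1.0040  ⇒  p = 1/(1 + 1.0040) = 0.4990
Et-114: 49.90%, Et-116: 50.10%.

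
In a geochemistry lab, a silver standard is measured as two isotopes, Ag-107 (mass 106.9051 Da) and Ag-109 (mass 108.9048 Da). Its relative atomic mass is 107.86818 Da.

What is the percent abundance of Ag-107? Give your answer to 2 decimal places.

51.84%

Let x be the fractional abundance of Ag-107; then Ag-109 has abundance 1 − x.
106.9051·x + 108.9048·(1 − x) = 107.86818
(106.9051 − 108.9048)·x = 107.86818 − 108.9048
x = -1.03662 / -1.9997 = 0.51839 → 51.84% Ag-107, 48.16% Ag-109.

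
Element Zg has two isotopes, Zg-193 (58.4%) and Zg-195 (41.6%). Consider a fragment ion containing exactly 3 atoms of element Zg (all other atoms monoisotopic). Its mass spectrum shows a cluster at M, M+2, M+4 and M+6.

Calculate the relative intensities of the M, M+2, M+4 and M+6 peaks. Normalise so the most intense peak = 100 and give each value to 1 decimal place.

Expanding (0.584 + 0.416)^3:
P(M) = 0.584^3 = 0.199177
P(M+2) = 3 × 0.584^2 × 0.416^1 = 0.425638
P(M+4) = 3 × 0.584^1 × 0.416^2 = 0.303194
P(M+6) = 0.416^3 = 0.071991
The M+2 peak is largest (0.425638); scaling to 100 gives 46.8 : 100.0 : 71.2 : 16.9.

46.8 : 100.0 : 71.2 : 16.9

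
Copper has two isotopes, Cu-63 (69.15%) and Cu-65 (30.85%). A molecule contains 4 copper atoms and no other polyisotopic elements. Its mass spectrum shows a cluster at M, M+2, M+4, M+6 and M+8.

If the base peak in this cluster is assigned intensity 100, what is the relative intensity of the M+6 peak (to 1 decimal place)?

19.9

(0.6915 + 0.3085)^4 gives M 0.2286, M+2 0.4080, M+4 0.2731, M+6 0.0812, M+8 0.0091; the largest is M+2.
P(M+2) = C(4,1) × 0.6915^3 × 0.3085^1 = 4 × 0.33065611 × 0.3085 = 0.408030 (base)
P(M+6) = C(4,3) × 0.6915^1 × 0.3085^3 = 4 × 0.6915 × 0.02936064 = 0.081212
Relative intensity = 0.081212 / 0.408030 × 100 = 19.9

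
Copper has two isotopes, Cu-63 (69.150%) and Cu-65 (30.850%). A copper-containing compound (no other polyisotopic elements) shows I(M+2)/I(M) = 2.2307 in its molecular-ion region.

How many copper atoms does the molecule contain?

For n independent Cu atoms, I(M+2)/I(M) = n · (abundance Cu-65) / (abundance Cu-63) = n · 0.30850/0.69150.
n = 2.2307 × 0.69150/0.30850 = 5.00 ≈ 5

5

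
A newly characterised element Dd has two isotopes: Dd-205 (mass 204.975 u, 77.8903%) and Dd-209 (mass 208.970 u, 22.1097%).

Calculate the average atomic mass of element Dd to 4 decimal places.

205.8583 u

Weight each isotope mass by its fractional abundance: 0.778903 × 204.975 + 0.221097 × 208.970
= 159.65564 + 46.20264 = 205.85828 u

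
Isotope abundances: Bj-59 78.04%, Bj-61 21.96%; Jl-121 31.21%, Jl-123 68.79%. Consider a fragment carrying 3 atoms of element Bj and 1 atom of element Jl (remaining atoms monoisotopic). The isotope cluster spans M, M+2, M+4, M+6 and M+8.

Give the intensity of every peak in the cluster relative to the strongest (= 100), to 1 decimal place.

Element Bj pattern (n=3): 0.47528245 : 0.40122512 : 0.1129024 : 0.01059003
Element Jl pattern (n=1): 0.3121 : 0.6879
Convolve the two distributions (both contribute in 2-u steps):
  M: 0.47528245×0.3121 = 0.148336
  M+2: 0.47528245×0.6879 + 0.40122512×0.3121 = 0.452169
  M+4: 0.40122512×0.6879 + 0.1129024×0.3121 = 0.311240
  M+6: 0.1129024×0.6879 + 0.01059003×0.3121 = 0.080971
  M+8: 0.01059003×0.6879 = 0.007285
Scale to base peak (0.452169) = 100: 32.8 : 100.0 : 68.8 : 17.9 : 1.6

32.8 : 100.0 : 68.8 : 17.9 : 1.6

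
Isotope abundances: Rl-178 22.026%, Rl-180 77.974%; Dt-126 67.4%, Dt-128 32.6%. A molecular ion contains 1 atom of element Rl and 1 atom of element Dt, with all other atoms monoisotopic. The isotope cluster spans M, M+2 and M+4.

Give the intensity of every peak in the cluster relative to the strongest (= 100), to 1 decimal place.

24.9 : 100.0 : 42.6

Element Rl pattern (n=1): 0.22026 : 0.77974
Element Dt pattern (n=1): 0.6740 : 0.3260
Convolve the two distributions (both contribute in 2-u steps):
  M: 0.22026×0.6740 = 0.148455
  M+2: 0.22026×0.3260 + 0.77974×0.6740 = 0.597350
  M+4: 0.77974×0.3260 = 0.254195
Scale to base peak (0.597350) = 100: 24.9 : 100.0 : 42.6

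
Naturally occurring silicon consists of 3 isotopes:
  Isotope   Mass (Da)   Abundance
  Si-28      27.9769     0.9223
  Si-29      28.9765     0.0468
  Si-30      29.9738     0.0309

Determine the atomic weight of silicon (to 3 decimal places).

28.085 Da

The abundance-weighted mean is 0.9223 × 27.9769 + 0.0468 × 28.9765 + 0.0309 × 29.9738
= 25.80309 + 1.35610 + 0.92619 = 28.08538 Da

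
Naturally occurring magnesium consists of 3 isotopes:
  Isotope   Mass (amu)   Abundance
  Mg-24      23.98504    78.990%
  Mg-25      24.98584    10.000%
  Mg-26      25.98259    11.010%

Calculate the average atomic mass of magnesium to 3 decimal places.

Average mass = Σ (abundance × isotope mass) = 0.78990 × 23.98504 + 0.10000 × 24.98584 + 0.11010 × 25.98259
= 18.945783 + 2.498584 + 2.860683 = 24.305050 amu

24.305 amu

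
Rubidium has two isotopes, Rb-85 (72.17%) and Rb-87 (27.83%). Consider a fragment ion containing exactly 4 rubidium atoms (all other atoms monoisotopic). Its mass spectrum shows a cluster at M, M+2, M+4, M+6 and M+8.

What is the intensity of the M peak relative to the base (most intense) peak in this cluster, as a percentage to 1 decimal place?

Binomial terms of (0.7217 + 0.2783)^4: M 0.2713, M+2 0.4184, M+4 0.2420, M+6 0.0622, M+8 0.0060 → M+2 is the base peak.
P(M+2) = C(4,1) × 0.7217^3 × 0.2783^1 = 4 × 0.37589809 × 0.2783 = 0.418450 (base)
P(M) = C(4,0) × 0.7217^4 × 0.2783^0 = 1 × 0.27128565 × 1.0000 = 0.271286
Relative intensity = 0.271286 / 0.418450 × 100 = 64.8

64.8%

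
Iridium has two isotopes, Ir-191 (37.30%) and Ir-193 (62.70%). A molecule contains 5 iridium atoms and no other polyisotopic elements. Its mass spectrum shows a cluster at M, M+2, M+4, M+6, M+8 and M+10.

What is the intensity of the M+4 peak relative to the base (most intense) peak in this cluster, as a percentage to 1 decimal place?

59.5%

Term probabilities: M 0.0072, M+2 0.0607, M+4 0.2040, M+6 0.3429, M+8 0.2882, M+10 0.0969. Base peak = M+6.
P(M+6) = C(5,3) × 0.3730^2 × 0.6270^3 = 10 × 0.139129 × 0.24649188 = 0.342942 (base)
P(M+4) = C(5,2) × 0.3730^3 × 0.6270^2 = 10 × 0.05189512 × 0.393129 = 0.204015
Relative intensity = 0.204015 / 0.342942 × 100 = 59.5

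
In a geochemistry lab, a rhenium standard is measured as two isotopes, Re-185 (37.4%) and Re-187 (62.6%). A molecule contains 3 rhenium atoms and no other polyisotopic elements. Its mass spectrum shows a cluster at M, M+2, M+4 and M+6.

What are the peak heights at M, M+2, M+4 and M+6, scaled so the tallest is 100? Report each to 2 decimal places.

11.90 : 59.74 : 100.00 : 55.79

Each Re atom is independently Re-185 (p = 0.374) or Re-187 (q = 0.626); the cluster is the binomial expansion (p + q)^3.
P(M) = 0.374^3 = 0.052314
P(M+2) = 3 × 0.374^2 × 0.626^1 = 0.262687
P(M+4) = 3 × 0.374^1 × 0.626^2 = 0.439685
P(M+6) = 0.626^3 = 0.245314
The M+4 peak is largest (0.439685); scaling to 100 gives 11.90 : 59.74 : 100.00 : 55.79.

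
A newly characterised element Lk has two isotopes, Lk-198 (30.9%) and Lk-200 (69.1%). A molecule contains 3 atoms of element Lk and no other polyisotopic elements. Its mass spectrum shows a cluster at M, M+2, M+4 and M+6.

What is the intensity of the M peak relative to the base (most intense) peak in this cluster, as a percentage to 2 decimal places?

Binomial terms of (0.309 + 0.691)^3: M 0.0295, M+2 0.1979, M+4 0.4426, M+6 0.3299 → M+4 is the base peak.
P(M+4) = C(3,2) × 0.309^1 × 0.691^2 = 3 × 0.3090 × 0.477481 = 0.442625 (base)
P(M) = C(3,0) × 0.309^3 × 0.691^0 = 1 × 0.02950363 × 1.0000 = 0.029504
Relative intensity = 0.029504 / 0.442625 × 100 = 6.67

6.67%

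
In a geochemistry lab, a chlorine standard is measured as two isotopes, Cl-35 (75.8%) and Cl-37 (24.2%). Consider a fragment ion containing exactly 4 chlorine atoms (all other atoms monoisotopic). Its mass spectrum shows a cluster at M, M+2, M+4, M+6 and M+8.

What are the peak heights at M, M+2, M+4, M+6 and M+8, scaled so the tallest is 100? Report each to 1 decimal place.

78.3 : 100.0 : 47.9 : 10.2 : 0.8

The 4 Cl atoms are independent, so intensities follow the terms of (0.758 + 0.242)^4.
P(M) = 0.758^4 = 0.330124
P(M+2) = 4 × 0.758^3 × 0.242^1 = 0.421583
P(M+4) = 6 × 0.758^2 × 0.242^2 = 0.201893
P(M+6) = 4 × 0.758^1 × 0.242^3 = 0.042971
P(M+8) = 0.242^4 = 0.003430
The M+2 peak is largest (0.421583); scaling to 100 gives 78.3 : 100.0 : 47.9 : 10.2 : 0.8.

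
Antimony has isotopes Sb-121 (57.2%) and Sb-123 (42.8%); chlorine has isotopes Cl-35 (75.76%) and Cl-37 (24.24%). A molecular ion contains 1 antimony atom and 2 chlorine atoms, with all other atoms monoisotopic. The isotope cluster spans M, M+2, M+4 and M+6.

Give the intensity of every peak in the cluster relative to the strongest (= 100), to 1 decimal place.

72.0 : 100.0 : 41.9 : 5.5

Antimony pattern (n=1): 0.5720 : 0.4280
Chlorine pattern (n=2): 0.57395776 : 0.36728448 : 0.05875776
Convolve the two distributions (both contribute in 2-u steps):
  M: 0.5720×0.57395776 = 0.328304
  M+2: 0.5720×0.36728448 + 0.4280×0.57395776 = 0.455741
  M+4: 0.5720×0.05875776 + 0.4280×0.36728448 = 0.190807
  M+6: 0.4280×0.05875776 = 0.025148
Scale to base peak (0.455741) = 100: 72.0 : 100.0 : 41.9 : 5.5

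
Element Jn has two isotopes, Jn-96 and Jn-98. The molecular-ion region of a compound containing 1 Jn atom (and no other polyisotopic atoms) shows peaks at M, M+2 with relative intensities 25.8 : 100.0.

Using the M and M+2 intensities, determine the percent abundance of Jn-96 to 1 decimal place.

Let p = fractional abundance of Jn-96. I(M+2)/I(M) = [C(1,1)·p^0·(1−p)] / p^1 = 1·(1−p)/p = 100.0/25.8 = 3.8760
(1−p)/p = 3.8760/1 = 3.8760  ⇒  p = 1/(1 + 3.8760) = 0.2051
Jn-96: 20.5%, Jn-98: 79.5%.

20.5%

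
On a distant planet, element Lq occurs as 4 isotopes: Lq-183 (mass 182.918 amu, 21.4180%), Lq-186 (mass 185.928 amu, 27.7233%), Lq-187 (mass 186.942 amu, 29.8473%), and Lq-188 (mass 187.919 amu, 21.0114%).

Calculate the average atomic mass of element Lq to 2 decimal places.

186.00 amu

Weight each isotope mass by its fractional abundance: 0.214180 × 182.918 + 0.277233 × 185.928 + 0.298473 × 186.942 + 0.210114 × 187.919
= 39.1774 + 51.5454 + 55.7971 + 39.4844 = 186.0043 amu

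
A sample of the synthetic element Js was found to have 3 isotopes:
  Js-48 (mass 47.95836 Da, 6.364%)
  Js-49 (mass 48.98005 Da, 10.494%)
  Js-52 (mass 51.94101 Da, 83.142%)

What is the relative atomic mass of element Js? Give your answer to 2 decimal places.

51.38 Da

Ar = Σ fᵢ·mᵢ = 0.06364 × 47.95836 + 0.10494 × 48.98005 + 0.83142 × 51.94101
= 3.052070 + 5.139966 + 43.184795 = 51.376831 Da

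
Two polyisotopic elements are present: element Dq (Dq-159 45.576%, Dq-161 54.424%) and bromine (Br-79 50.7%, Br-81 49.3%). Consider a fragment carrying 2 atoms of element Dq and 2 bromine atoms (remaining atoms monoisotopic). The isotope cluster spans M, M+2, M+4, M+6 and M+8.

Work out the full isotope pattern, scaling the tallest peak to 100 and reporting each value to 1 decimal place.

Element Dq pattern (n=2): 0.20771718 : 0.49608564 : 0.29619718
Bromine pattern (n=2): 0.257049 : 0.499902 : 0.243049
Convolve the two distributions (both contribute in 2-u steps):
  M: 0.20771718×0.257049 = 0.053393
  M+2: 0.20771718×0.499902 + 0.49608564×0.257049 = 0.231357
  M+4: 0.20771718×0.243049 + 0.49608564×0.499902 + 0.29619718×0.257049 = 0.374617
  M+6: 0.49608564×0.243049 + 0.29619718×0.499902 = 0.268643
  M+8: 0.29619718×0.243049 = 0.071990
Scale to base peak (0.374617) = 100: 14.3 : 61.8 : 100.0 : 71.7 : 19.2

14.3 : 61.8 : 100.0 : 71.7 : 19.2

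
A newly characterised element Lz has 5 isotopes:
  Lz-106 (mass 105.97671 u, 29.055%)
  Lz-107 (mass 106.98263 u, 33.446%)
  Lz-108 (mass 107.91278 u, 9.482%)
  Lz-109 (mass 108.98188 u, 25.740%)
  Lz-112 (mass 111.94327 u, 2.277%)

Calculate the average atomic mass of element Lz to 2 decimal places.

Weight each isotope mass by its fractional abundance: 0.29055 × 105.97671 + 0.33446 × 106.98263 + 0.09482 × 107.91278 + 0.25740 × 108.98188 + 0.02277 × 111.94327
= 30.791533 + 35.781410 + 10.232290 + 28.051936 + 2.548948 = 107.406117 u

107.41 u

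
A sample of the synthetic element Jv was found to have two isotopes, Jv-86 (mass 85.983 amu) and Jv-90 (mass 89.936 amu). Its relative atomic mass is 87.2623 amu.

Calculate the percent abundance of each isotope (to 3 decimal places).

Jv-86: 67.637%, Jv-90: 32.363%

Writing the weighted mean with unknown fraction x of Jv-86:
85.983·x + 89.936·(1 − x) = 87.2623
(85.983 − 89.936)·x = 87.2623 − 89.936
x = -2.6737 / -3.953 = 0.67637 → 67.637% Jv-86, 32.363% Jv-90.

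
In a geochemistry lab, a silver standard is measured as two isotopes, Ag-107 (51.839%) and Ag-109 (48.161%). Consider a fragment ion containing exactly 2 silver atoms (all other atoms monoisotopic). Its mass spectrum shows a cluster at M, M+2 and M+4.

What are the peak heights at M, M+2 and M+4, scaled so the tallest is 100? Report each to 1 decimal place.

The 2 Ag atoms are independent, so intensities follow the terms of (0.51839 + 0.48161)^2.
P(M) = 0.51839^2 = 0.268728
P(M+2) = 2 × 0.51839^1 × 0.48161^1 = 0.499324
P(M+4) = 0.48161^2 = 0.231948
The M+2 peak is largest (0.499324); scaling to 100 gives 53.8 : 100.0 : 46.5.

53.8 : 100.0 : 46.5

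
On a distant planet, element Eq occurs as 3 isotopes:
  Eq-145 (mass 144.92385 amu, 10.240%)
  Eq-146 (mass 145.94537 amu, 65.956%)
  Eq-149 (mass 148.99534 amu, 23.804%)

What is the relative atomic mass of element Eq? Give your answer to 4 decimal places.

146.5668 amu

The abundance-weighted mean is 0.10240 × 144.92385 + 0.65956 × 145.94537 + 0.23804 × 148.99534
= 14.840202 + 96.259728 + 35.466851 = 146.566781 amu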